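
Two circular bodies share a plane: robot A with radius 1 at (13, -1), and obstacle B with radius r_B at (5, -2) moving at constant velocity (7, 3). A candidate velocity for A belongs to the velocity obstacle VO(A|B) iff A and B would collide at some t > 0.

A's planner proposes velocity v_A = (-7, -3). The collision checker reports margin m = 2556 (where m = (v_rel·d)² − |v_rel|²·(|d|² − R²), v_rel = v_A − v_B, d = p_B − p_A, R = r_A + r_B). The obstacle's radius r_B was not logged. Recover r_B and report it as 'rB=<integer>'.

m = 2556
d = (-8, -1);  v_rel = (-14, -6),  |v_rel|² = 232
v_rel×d = (-14)·(-1) − (-6)·(-8) = -34
since m = R²·232 − (-34)²:  R² = (1156 + 2556) / 232 = 16
R = √16 = 4  ⇒  r_B = 4 − 1 = 3

rB=3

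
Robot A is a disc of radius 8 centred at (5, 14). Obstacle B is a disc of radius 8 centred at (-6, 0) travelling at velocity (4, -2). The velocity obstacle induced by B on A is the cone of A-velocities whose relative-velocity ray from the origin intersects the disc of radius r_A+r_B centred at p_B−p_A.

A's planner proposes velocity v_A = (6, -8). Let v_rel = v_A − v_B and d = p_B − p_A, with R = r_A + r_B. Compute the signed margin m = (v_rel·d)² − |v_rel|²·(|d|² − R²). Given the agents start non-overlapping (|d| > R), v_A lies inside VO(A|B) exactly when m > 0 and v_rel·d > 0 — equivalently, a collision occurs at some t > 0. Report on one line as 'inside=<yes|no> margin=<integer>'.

d = (-11, -14),  |d|² = 317;  R = 8+8 = 16,  c = 317−16² = 61
v_rel = (2, -6),  |v_rel|² = 40;  v_rel·d = (2)·(-11) + (-6)·(-14) = 62
40·t² − 124·t + 61 = 0  ⇒  m = 62² − 40·61 = 1404
m = 1404 > 0,  v_rel·d = 62 > 0  ⇒  inside

inside=yes margin=1404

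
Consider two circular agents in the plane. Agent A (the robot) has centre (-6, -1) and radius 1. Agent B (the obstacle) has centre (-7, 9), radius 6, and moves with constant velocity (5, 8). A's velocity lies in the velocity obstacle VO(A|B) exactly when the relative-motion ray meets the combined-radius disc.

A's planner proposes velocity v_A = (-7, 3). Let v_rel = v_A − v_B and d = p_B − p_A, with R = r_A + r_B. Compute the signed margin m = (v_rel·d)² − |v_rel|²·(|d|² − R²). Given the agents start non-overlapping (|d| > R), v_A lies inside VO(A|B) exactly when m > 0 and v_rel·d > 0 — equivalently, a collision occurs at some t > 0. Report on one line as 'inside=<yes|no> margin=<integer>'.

d = (-1, 10),  |d|² = 101;  R = 1+6 = 7,  c = 101−7² = 52
v_rel = (-12, -5),  |v_rel|² = 169;  v_rel·d = (-12)·(-1) + (-5)·(10) = -38
169·t² + 76·t + 52 = 0  ⇒  m = (-38)² − 169·52 = -7344
m = -7344 < 0,  v_rel·d = -38 < 0  ⇒  outside

inside=no margin=-7344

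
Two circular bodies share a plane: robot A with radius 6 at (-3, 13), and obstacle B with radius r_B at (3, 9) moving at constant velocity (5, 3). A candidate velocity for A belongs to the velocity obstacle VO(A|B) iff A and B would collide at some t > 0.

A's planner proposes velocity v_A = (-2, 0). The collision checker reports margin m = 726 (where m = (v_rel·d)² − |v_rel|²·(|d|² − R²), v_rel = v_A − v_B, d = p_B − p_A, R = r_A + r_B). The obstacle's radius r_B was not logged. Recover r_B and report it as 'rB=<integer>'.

m = 726
d = (6, -4);  v_rel = (-7, -3),  |v_rel|² = 58
v_rel×d = (-7)·(-4) − (-3)·(6) = 46
since m = R²·58 − 46²:  R² = (2116 + 726) / 58 = 49
R = √49 = 7  ⇒  r_B = 7 − 6 = 1

rB=1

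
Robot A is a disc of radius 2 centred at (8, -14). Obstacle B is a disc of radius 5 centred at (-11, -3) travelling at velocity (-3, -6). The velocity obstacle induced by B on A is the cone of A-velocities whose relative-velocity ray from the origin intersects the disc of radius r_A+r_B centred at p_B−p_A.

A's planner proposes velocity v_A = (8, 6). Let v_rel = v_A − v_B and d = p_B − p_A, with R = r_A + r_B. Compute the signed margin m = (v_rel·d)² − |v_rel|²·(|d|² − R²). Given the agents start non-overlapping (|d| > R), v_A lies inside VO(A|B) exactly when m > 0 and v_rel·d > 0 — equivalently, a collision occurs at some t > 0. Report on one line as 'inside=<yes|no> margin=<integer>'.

d = (-19, 11),  |d|² = 482;  R = 2+5 = 7,  c = 482−7² = 433
v_rel = (11, 12),  |v_rel|² = 265;  v_rel·d = (11)·(-19) + (12)·(11) = -77
265·t² + 154·t + 433 = 0  ⇒  m = (-77)² − 265·433 = -108816
m = -108816 < 0,  v_rel·d = -77 < 0  ⇒  outside

inside=no margin=-108816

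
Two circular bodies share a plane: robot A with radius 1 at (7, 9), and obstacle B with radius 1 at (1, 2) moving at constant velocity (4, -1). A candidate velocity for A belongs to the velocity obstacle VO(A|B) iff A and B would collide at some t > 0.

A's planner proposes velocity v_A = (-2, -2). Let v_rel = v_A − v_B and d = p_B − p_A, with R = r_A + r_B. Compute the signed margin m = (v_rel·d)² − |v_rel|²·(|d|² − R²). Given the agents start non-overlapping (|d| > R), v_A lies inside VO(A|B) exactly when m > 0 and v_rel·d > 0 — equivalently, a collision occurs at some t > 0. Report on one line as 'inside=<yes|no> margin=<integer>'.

d = (-6, -7),  |d|² = 85;  R = 1+1 = 2,  c = 85−2² = 81
v_rel = (-6, -1),  |v_rel|² = 37;  v_rel·d = (-6)·(-6) + (-1)·(-7) = 43
37·t² − 86·t + 81 = 0  ⇒  m = 43² − 37·81 = -1148
m = -1148 < 0,  v_rel·d = 43 > 0  ⇒  outside

inside=no margin=-1148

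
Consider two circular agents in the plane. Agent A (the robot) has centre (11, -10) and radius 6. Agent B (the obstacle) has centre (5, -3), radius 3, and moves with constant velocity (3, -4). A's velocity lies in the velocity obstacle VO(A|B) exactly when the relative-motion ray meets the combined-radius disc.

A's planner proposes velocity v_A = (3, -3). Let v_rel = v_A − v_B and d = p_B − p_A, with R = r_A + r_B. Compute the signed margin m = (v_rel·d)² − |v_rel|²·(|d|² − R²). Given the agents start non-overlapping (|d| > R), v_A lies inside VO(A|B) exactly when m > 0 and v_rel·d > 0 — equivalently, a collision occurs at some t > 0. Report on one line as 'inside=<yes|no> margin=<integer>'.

d = (-6, 7),  |d|² = 85;  R = 6+3 = 9,  c = 85−9² = 4
v_rel = (0, 1),  |v_rel|² = 1;  v_rel·d = (0)·(-6) + (1)·(7) = 7
1·t² − 14·t + 4 = 0  ⇒  m = 7² − 1·4 = 45
m = 45 > 0,  v_rel·d = 7 > 0  ⇒  inside

inside=yes margin=45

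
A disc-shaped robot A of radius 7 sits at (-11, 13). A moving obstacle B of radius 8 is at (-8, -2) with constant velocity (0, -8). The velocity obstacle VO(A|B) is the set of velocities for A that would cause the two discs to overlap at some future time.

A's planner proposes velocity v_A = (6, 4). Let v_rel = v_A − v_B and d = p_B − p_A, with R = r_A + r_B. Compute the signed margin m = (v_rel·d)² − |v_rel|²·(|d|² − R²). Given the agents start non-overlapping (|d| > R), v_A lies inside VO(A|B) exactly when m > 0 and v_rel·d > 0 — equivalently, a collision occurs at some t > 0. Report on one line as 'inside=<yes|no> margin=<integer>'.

d = (3, -15),  |d|² = 234;  R = 7+8 = 15,  c = 234−15² = 9
v_rel = (6, 12),  |v_rel|² = 180;  v_rel·d = (6)·(3) + (12)·(-15) = -162
180·t² + 324·t + 9 = 0  ⇒  m = (-162)² − 180·9 = 24624
m = 24624 > 0,  v_rel·d = -162 < 0  ⇒  outside

inside=no margin=24624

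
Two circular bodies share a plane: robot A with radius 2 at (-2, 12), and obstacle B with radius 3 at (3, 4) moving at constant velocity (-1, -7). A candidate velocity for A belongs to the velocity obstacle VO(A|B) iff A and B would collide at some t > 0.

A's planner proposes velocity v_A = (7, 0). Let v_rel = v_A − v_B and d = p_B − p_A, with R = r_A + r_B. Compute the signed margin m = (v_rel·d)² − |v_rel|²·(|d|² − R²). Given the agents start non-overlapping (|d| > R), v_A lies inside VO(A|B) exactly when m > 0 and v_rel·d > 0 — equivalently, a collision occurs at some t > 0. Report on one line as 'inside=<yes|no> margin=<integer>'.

d = (5, -8),  |d|² = 89;  R = 2+3 = 5,  c = 89−5² = 64
v_rel = (8, 7),  |v_rel|² = 113;  v_rel·d = (8)·(5) + (7)·(-8) = -16
113·t² + 32·t + 64 = 0  ⇒  m = (-16)² − 113·64 = -6976
m = -6976 < 0,  v_rel·d = -16 < 0  ⇒  outside

inside=no margin=-6976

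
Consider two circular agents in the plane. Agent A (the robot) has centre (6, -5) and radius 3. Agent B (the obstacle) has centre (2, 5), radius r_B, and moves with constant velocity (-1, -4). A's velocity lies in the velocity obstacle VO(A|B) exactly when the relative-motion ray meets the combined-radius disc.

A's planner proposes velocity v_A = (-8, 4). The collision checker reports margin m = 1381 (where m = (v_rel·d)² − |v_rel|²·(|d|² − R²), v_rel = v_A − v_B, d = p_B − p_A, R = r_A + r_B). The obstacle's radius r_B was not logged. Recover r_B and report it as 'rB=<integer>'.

m = 1381
d = (-4, 10);  v_rel = (-7, 8),  |v_rel|² = 113
v_rel×d = (-7)·(10) − (8)·(-4) = -38
since m = R²·113 − (-38)²:  R² = (1444 + 1381) / 113 = 25
R = √25 = 5  ⇒  r_B = 5 − 3 = 2

rB=2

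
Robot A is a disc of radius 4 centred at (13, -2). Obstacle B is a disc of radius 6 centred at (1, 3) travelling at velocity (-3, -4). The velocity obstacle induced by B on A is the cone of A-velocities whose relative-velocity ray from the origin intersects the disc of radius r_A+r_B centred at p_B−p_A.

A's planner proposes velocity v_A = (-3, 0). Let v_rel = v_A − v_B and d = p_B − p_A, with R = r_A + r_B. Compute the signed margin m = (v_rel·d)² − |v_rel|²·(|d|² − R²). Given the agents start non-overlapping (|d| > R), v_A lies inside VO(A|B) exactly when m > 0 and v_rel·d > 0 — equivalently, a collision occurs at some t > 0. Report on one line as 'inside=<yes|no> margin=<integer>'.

d = (-12, 5),  |d|² = 169;  R = 4+6 = 10,  c = 169−10² = 69
v_rel = (0, 4),  |v_rel|² = 16;  v_rel·d = (0)·(-12) + (4)·(5) = 20
16·t² − 40·t + 69 = 0  ⇒  m = 20² − 16·69 = -704
m = -704 < 0,  v_rel·d = 20 > 0  ⇒  outside

inside=no margin=-704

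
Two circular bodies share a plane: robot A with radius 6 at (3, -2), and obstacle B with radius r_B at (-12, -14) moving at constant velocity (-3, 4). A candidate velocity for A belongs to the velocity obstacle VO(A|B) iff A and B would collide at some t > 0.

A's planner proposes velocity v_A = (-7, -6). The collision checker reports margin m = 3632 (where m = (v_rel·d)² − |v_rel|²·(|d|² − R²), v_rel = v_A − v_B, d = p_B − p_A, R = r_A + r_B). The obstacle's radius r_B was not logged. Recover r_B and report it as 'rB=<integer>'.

m = 3632
d = (-15, -12);  v_rel = (-4, -10),  |v_rel|² = 116
v_rel×d = (-4)·(-12) − (-10)·(-15) = -102
since m = R²·116 − (-102)²:  R² = (10404 + 3632) / 116 = 121
R = √121 = 11  ⇒  r_B = 11 − 6 = 5

rB=5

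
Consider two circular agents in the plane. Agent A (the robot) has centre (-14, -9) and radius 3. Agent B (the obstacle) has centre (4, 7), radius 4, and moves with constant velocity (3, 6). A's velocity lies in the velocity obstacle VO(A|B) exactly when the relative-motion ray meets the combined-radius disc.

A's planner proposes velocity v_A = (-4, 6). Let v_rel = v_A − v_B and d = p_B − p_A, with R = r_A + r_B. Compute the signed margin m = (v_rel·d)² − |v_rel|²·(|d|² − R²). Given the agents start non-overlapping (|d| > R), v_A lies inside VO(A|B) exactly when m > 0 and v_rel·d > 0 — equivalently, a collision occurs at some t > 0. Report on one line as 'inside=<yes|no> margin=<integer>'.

d = (18, 16),  |d|² = 580;  R = 3+4 = 7,  c = 580−7² = 531
v_rel = (-7, 0),  |v_rel|² = 49;  v_rel·d = (-7)·(18) + (0)·(16) = -126
49·t² + 252·t + 531 = 0  ⇒  m = (-126)² − 49·531 = -10143
m = -10143 < 0,  v_rel·d = -126 < 0  ⇒  outside

inside=no margin=-10143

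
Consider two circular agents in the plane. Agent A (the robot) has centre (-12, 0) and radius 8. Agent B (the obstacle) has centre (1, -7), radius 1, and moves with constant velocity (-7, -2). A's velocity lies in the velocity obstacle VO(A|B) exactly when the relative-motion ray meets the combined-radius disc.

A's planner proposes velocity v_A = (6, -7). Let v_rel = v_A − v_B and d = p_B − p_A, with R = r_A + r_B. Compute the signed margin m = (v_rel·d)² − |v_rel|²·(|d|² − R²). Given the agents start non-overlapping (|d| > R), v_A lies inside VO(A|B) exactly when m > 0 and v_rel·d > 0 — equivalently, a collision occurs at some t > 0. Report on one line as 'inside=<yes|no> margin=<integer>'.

d = (13, -7),  |d|² = 218;  R = 8+1 = 9,  c = 218−9² = 137
v_rel = (13, -5),  |v_rel|² = 194;  v_rel·d = (13)·(13) + (-5)·(-7) = 204
194·t² − 408·t + 137 = 0  ⇒  m = 204² − 194·137 = 15038
m = 15038 > 0,  v_rel·d = 204 > 0  ⇒  inside

inside=yes margin=15038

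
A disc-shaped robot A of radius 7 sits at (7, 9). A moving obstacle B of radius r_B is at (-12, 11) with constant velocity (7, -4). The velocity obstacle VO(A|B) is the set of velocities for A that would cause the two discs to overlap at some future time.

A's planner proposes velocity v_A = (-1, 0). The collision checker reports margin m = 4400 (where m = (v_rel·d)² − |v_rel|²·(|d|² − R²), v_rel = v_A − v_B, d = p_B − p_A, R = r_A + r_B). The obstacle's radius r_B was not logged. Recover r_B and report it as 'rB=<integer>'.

m = 4400
d = (-19, 2);  v_rel = (-8, 4),  |v_rel|² = 80
v_rel×d = (-8)·(2) − (4)·(-19) = 60
since m = R²·80 − 60²:  R² = (3600 + 4400) / 80 = 100
R = √100 = 10  ⇒  r_B = 10 − 7 = 3

rB=3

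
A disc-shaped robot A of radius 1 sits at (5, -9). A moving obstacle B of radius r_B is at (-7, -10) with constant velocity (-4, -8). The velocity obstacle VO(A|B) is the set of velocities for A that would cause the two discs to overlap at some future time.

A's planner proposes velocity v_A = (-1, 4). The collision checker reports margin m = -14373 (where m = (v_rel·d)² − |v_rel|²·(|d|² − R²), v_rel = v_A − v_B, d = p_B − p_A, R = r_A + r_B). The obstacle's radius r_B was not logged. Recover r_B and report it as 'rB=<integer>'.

m = -14373
d = (-12, -1);  v_rel = (3, 12),  |v_rel|² = 153
v_rel×d = (3)·(-1) − (12)·(-12) = 141
since m = R²·153 − 141²:  R² = (19881 + -14373) / 153 = 36
R = √36 = 6  ⇒  r_B = 6 − 1 = 5

rB=5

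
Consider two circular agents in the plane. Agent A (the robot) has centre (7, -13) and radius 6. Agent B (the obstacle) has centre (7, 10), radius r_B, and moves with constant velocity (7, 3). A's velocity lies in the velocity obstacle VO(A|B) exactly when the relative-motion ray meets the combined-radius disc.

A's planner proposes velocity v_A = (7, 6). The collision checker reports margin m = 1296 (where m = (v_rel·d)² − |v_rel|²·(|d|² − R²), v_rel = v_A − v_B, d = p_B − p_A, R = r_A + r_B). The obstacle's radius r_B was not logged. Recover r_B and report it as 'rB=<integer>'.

m = 1296
d = (0, 23);  v_rel = (0, 3),  |v_rel|² = 9
v_rel×d = (0)·(23) − (3)·(0) = 0
since m = R²·9 − 0²:  R² = (0 + 1296) / 9 = 144
R = √144 = 12  ⇒  r_B = 12 − 6 = 6

rB=6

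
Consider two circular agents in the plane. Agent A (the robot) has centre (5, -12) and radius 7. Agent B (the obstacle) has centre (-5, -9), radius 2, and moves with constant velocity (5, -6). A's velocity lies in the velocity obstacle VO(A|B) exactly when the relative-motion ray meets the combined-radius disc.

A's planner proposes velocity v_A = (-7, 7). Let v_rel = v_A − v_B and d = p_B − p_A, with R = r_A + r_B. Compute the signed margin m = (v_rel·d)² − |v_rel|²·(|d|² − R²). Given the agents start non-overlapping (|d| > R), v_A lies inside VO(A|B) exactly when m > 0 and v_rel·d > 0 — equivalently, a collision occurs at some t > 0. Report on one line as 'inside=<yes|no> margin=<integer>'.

d = (-10, 3),  |d|² = 109;  R = 7+2 = 9,  c = 109−9² = 28
v_rel = (-12, 13),  |v_rel|² = 313;  v_rel·d = (-12)·(-10) + (13)·(3) = 159
313·t² − 318·t + 28 = 0  ⇒  m = 159² − 313·28 = 16517
m = 16517 > 0,  v_rel·d = 159 > 0  ⇒  inside

inside=yes margin=16517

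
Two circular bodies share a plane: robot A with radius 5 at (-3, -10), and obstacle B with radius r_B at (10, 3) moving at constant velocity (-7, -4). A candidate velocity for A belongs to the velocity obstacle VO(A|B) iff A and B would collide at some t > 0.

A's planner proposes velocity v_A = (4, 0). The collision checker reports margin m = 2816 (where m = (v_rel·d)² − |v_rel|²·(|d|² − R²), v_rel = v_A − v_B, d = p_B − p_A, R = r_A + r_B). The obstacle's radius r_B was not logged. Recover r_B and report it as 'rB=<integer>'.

m = 2816
d = (13, 13);  v_rel = (11, 4),  |v_rel|² = 137
v_rel×d = (11)·(13) − (4)·(13) = 91
since m = R²·137 − 91²:  R² = (8281 + 2816) / 137 = 81
R = √81 = 9  ⇒  r_B = 9 − 5 = 4

rB=4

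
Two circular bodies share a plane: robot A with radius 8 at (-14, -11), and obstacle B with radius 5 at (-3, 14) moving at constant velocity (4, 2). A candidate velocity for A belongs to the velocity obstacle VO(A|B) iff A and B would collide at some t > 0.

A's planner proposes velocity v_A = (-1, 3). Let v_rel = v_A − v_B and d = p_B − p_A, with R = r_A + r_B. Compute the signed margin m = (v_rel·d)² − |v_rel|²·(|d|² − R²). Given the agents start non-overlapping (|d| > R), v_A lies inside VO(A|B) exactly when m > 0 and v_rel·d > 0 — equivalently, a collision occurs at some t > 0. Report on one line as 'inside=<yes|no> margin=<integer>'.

d = (11, 25),  |d|² = 746;  R = 8+5 = 13,  c = 746−13² = 577
v_rel = (-5, 1),  |v_rel|² = 26;  v_rel·d = (-5)·(11) + (1)·(25) = -30
26·t² + 60·t + 577 = 0  ⇒  m = (-30)² − 26·577 = -14102
m = -14102 < 0,  v_rel·d = -30 < 0  ⇒  outside

inside=no margin=-14102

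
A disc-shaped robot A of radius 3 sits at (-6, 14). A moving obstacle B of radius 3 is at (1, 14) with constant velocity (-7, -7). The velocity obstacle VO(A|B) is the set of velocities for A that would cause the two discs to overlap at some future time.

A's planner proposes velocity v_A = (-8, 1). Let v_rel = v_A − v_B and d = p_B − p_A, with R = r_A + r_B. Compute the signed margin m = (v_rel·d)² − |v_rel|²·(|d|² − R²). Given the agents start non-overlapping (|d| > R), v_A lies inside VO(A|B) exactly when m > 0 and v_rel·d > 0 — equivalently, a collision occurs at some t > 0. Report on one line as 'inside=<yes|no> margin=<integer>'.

d = (7, 0),  |d|² = 49;  R = 3+3 = 6,  c = 49−6² = 13
v_rel = (-1, 8),  |v_rel|² = 65;  v_rel·d = (-1)·(7) + (8)·(0) = -7
65·t² + 14·t + 13 = 0  ⇒  m = (-7)² − 65·13 = -796
m = -796 < 0,  v_rel·d = -7 < 0  ⇒  outside

inside=no margin=-796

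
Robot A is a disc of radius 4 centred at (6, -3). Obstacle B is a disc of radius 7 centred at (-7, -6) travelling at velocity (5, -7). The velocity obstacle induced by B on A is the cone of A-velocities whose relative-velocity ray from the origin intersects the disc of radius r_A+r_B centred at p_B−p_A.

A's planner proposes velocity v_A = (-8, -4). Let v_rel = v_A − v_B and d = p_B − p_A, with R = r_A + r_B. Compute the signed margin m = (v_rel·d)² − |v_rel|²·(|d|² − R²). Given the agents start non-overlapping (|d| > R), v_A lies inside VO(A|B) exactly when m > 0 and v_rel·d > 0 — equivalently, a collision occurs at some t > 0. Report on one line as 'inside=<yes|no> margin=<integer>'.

d = (-13, -3),  |d|² = 178;  R = 4+7 = 11,  c = 178−11² = 57
v_rel = (-13, 3),  |v_rel|² = 178;  v_rel·d = (-13)·(-13) + (3)·(-3) = 160
178·t² − 320·t + 57 = 0  ⇒  m = 160² − 178·57 = 15454
m = 15454 > 0,  v_rel·d = 160 > 0  ⇒  inside

inside=yes margin=15454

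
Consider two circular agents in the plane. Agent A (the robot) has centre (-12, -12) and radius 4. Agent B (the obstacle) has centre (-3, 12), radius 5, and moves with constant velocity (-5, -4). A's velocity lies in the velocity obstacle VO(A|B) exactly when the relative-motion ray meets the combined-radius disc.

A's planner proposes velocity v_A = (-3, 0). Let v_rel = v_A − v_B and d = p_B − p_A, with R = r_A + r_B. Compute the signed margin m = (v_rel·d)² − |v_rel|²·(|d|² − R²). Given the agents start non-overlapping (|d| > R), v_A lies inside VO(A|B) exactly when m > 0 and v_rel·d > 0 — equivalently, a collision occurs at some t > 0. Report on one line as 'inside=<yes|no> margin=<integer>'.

d = (9, 24),  |d|² = 657;  R = 4+5 = 9,  c = 657−9² = 576
v_rel = (2, 4),  |v_rel|² = 20;  v_rel·d = (2)·(9) + (4)·(24) = 114
20·t² − 228·t + 576 = 0  ⇒  m = 114² − 20·576 = 1476
m = 1476 > 0,  v_rel·d = 114 > 0  ⇒  inside

inside=yes margin=1476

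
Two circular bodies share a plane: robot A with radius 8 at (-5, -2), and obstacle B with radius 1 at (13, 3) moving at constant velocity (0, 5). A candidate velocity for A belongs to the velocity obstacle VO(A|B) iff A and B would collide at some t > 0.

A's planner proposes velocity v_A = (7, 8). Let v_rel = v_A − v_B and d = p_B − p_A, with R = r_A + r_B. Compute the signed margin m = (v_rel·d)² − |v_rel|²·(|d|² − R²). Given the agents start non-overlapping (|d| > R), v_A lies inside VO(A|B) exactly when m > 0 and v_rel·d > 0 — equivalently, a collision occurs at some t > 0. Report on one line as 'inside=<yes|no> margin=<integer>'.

d = (18, 5),  |d|² = 349;  R = 8+1 = 9,  c = 349−9² = 268
v_rel = (7, 3),  |v_rel|² = 58;  v_rel·d = (7)·(18) + (3)·(5) = 141
58·t² − 282·t + 268 = 0  ⇒  m = 141² − 58·268 = 4337
m = 4337 > 0,  v_rel·d = 141 > 0  ⇒  inside

inside=yes margin=4337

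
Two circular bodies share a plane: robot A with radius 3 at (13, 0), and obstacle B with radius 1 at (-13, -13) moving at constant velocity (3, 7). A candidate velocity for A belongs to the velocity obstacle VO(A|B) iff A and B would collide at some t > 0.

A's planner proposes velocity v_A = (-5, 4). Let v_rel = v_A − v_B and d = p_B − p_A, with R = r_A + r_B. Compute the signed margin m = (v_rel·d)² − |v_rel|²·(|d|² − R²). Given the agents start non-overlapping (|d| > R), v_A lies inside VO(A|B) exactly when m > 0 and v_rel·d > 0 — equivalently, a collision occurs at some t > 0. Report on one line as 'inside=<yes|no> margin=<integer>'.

d = (-26, -13),  |d|² = 845;  R = 3+1 = 4,  c = 845−4² = 829
v_rel = (-8, -3),  |v_rel|² = 73;  v_rel·d = (-8)·(-26) + (-3)·(-13) = 247
73·t² − 494·t + 829 = 0  ⇒  m = 247² − 73·829 = 492
m = 492 > 0,  v_rel·d = 247 > 0  ⇒  inside

inside=yes margin=492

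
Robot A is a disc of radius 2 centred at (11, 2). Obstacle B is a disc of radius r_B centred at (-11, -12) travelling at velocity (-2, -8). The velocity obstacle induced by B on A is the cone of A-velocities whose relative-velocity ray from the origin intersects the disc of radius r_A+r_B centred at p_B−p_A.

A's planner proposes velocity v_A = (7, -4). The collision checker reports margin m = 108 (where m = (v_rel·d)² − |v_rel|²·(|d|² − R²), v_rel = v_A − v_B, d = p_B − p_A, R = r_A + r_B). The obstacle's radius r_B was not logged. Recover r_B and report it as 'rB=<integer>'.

m = 108
d = (-22, -14);  v_rel = (9, 4),  |v_rel|² = 97
v_rel×d = (9)·(-14) − (4)·(-22) = -38
since m = R²·97 − (-38)²:  R² = (1444 + 108) / 97 = 16
R = √16 = 4  ⇒  r_B = 4 − 2 = 2

rB=2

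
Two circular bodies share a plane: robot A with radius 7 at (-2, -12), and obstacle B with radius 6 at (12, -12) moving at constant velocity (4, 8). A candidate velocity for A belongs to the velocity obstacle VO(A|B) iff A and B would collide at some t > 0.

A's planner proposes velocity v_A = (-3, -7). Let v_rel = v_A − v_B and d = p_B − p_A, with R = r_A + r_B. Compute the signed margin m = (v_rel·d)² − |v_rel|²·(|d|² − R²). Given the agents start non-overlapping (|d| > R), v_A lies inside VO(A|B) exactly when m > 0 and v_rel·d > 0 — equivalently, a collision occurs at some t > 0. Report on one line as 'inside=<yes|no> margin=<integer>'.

d = (14, 0),  |d|² = 196;  R = 7+6 = 13,  c = 196−13² = 27
v_rel = (-7, -15),  |v_rel|² = 274;  v_rel·d = (-7)·(14) + (-15)·(0) = -98
274·t² + 196·t + 27 = 0  ⇒  m = (-98)² − 274·27 = 2206
m = 2206 > 0,  v_rel·d = -98 < 0  ⇒  outside

inside=no margin=2206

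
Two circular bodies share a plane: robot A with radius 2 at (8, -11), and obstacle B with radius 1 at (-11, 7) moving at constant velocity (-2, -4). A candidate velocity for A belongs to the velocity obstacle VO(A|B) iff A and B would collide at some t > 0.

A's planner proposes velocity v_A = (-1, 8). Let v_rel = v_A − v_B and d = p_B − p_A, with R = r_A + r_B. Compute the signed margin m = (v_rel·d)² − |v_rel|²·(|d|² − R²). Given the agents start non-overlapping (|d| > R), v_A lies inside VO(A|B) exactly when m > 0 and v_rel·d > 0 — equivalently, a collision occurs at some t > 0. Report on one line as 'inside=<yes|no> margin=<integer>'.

d = (-19, 18),  |d|² = 685;  R = 2+1 = 3,  c = 685−3² = 676
v_rel = (1, 12),  |v_rel|² = 145;  v_rel·d = (1)·(-19) + (12)·(18) = 197
145·t² − 394·t + 676 = 0  ⇒  m = 197² − 145·676 = -59211
m = -59211 < 0,  v_rel·d = 197 > 0  ⇒  outside

inside=no margin=-59211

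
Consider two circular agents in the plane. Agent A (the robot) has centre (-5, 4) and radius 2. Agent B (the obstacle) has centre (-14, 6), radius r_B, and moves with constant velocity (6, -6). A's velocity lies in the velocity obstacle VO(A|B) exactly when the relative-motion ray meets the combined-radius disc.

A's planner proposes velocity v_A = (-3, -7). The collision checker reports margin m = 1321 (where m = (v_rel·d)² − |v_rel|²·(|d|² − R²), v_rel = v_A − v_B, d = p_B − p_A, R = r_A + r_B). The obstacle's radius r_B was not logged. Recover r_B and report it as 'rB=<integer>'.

m = 1321
d = (-9, 2);  v_rel = (-9, -1),  |v_rel|² = 82
v_rel×d = (-9)·(2) − (-1)·(-9) = -27
since m = R²·82 − (-27)²:  R² = (729 + 1321) / 82 = 25
R = √25 = 5  ⇒  r_B = 5 − 2 = 3

rB=3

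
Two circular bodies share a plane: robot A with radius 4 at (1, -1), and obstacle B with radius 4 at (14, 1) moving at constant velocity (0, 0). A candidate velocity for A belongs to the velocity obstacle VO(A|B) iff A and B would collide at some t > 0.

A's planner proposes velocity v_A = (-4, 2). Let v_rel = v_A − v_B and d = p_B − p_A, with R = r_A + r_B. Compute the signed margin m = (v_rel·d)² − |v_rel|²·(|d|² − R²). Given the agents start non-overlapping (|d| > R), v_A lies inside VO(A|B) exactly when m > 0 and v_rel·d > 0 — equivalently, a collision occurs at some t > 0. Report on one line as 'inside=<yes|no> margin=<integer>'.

d = (13, 2),  |d|² = 173;  R = 4+4 = 8,  c = 173−8² = 109
v_rel = (-4, 2),  |v_rel|² = 20;  v_rel·d = (-4)·(13) + (2)·(2) = -48
20·t² + 96·t + 109 = 0  ⇒  m = (-48)² − 20·109 = 124
m = 124 > 0,  v_rel·d = -48 < 0  ⇒  outside

inside=no margin=124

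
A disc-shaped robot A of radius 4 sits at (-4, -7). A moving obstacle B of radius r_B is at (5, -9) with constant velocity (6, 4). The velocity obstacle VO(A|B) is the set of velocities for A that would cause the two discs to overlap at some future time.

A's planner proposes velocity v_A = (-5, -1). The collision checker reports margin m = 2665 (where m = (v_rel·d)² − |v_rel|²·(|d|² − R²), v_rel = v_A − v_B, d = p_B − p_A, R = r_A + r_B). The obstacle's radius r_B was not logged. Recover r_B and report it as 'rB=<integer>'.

m = 2665
d = (9, -2);  v_rel = (-11, -5),  |v_rel|² = 146
v_rel×d = (-11)·(-2) − (-5)·(9) = 67
since m = R²·146 − 67²:  R² = (4489 + 2665) / 146 = 49
R = √49 = 7  ⇒  r_B = 7 − 4 = 3

rB=3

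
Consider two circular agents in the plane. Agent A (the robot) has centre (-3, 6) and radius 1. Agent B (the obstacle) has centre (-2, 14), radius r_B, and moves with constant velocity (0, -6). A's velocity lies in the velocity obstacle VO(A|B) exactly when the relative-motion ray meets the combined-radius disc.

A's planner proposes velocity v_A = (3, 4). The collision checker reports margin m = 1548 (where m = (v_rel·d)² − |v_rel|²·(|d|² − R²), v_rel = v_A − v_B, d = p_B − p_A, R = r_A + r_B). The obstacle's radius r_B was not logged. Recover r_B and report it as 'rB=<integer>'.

m = 1548
d = (1, 8);  v_rel = (3, 10),  |v_rel|² = 109
v_rel×d = (3)·(8) − (10)·(1) = 14
since m = R²·109 − 14²:  R² = (196 + 1548) / 109 = 16
R = √16 = 4  ⇒  r_B = 4 − 1 = 3

rB=3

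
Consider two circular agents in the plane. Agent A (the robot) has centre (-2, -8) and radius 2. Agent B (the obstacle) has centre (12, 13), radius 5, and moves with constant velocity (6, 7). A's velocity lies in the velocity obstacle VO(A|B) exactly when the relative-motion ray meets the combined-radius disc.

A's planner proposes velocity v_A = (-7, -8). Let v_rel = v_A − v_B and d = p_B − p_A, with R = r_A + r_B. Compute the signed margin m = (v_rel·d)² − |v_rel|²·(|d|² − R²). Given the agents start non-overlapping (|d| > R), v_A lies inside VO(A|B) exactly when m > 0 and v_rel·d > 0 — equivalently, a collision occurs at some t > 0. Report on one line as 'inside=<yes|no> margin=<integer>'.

d = (14, 21),  |d|² = 637;  R = 2+5 = 7,  c = 637−7² = 588
v_rel = (-13, -15),  |v_rel|² = 394;  v_rel·d = (-13)·(14) + (-15)·(21) = -497
394·t² + 994·t + 588 = 0  ⇒  m = (-497)² − 394·588 = 15337
m = 15337 > 0,  v_rel·d = -497 < 0  ⇒  outside

inside=no margin=15337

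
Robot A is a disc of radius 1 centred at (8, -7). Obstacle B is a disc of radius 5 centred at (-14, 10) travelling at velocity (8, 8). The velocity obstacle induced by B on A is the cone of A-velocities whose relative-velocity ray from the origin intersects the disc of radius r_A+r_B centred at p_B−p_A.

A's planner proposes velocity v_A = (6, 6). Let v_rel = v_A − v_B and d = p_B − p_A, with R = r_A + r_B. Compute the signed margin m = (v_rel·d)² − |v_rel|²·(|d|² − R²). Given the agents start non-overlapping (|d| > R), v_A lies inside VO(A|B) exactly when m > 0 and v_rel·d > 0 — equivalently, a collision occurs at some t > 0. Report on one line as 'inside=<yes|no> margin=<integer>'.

d = (-22, 17),  |d|² = 773;  R = 1+5 = 6,  c = 773−6² = 737
v_rel = (-2, -2),  |v_rel|² = 8;  v_rel·d = (-2)·(-22) + (-2)·(17) = 10
8·t² − 20·t + 737 = 0  ⇒  m = 10² − 8·737 = -5796
m = -5796 < 0,  v_rel·d = 10 > 0  ⇒  outside

inside=no margin=-5796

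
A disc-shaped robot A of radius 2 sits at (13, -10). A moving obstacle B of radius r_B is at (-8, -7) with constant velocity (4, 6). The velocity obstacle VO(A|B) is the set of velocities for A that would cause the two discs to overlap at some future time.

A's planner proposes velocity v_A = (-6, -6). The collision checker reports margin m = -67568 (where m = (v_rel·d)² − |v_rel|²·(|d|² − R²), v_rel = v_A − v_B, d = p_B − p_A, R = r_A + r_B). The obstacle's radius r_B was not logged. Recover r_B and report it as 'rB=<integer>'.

m = -67568
d = (-21, 3);  v_rel = (-10, -12),  |v_rel|² = 244
v_rel×d = (-10)·(3) − (-12)·(-21) = -282
since m = R²·244 − (-282)²:  R² = (79524 + -67568) / 244 = 49
R = √49 = 7  ⇒  r_B = 7 − 2 = 5

rB=5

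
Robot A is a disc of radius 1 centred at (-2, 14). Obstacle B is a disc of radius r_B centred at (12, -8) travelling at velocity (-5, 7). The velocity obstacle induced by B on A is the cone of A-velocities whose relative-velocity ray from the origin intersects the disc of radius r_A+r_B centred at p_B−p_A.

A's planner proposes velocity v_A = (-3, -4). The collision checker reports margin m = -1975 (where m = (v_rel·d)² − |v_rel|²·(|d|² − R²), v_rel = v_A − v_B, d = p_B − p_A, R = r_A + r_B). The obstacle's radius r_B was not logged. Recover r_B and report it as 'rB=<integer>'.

m = -1975
d = (14, -22);  v_rel = (2, -11),  |v_rel|² = 125
v_rel×d = (2)·(-22) − (-11)·(14) = 110
since m = R²·125 − 110²:  R² = (12100 + -1975) / 125 = 81
R = √81 = 9  ⇒  r_B = 9 − 1 = 8

rB=8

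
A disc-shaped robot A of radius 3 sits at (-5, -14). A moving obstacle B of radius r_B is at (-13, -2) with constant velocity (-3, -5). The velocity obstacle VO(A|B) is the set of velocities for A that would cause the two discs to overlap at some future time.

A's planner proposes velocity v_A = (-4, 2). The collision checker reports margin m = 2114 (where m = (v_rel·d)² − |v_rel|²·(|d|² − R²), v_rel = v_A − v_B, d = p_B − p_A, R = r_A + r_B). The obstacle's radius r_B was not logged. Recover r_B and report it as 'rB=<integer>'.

m = 2114
d = (-8, 12);  v_rel = (-1, 7),  |v_rel|² = 50
v_rel×d = (-1)·(12) − (7)·(-8) = 44
since m = R²·50 − 44²:  R² = (1936 + 2114) / 50 = 81
R = √81 = 9  ⇒  r_B = 9 − 3 = 6

rB=6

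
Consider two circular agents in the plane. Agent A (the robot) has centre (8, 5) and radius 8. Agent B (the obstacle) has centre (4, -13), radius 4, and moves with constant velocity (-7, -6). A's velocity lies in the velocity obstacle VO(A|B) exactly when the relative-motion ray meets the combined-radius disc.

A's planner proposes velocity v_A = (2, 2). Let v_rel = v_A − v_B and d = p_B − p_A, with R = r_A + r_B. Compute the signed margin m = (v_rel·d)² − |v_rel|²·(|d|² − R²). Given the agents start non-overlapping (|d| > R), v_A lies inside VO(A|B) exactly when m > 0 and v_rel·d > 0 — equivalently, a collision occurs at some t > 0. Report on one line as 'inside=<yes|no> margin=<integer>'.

d = (-4, -18),  |d|² = 340;  R = 8+4 = 12,  c = 340−12² = 196
v_rel = (9, 8),  |v_rel|² = 145;  v_rel·d = (9)·(-4) + (8)·(-18) = -180
145·t² + 360·t + 196 = 0  ⇒  m = (-180)² − 145·196 = 3980
m = 3980 > 0,  v_rel·d = -180 < 0  ⇒  outside

inside=no margin=3980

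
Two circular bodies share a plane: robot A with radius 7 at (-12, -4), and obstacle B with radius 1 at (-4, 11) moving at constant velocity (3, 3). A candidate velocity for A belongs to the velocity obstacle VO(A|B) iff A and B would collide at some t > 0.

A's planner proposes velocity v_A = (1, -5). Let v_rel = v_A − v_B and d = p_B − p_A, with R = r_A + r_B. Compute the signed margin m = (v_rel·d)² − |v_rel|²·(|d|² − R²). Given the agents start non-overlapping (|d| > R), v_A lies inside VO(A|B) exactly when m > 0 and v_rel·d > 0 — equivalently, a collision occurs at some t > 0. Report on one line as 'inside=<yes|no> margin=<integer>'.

d = (8, 15),  |d|² = 289;  R = 7+1 = 8,  c = 289−8² = 225
v_rel = (-2, -8),  |v_rel|² = 68;  v_rel·d = (-2)·(8) + (-8)·(15) = -136
68·t² + 272·t + 225 = 0  ⇒  m = (-136)² − 68·225 = 3196
m = 3196 > 0,  v_rel·d = -136 < 0  ⇒  outside

inside=no margin=3196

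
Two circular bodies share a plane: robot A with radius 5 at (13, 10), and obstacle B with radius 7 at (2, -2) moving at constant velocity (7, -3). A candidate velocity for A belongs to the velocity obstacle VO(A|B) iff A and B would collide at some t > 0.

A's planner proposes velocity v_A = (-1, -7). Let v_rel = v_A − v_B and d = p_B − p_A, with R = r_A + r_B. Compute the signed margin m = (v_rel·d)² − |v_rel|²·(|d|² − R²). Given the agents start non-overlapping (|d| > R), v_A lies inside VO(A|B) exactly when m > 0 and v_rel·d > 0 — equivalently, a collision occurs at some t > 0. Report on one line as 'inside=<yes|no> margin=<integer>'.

d = (-11, -12),  |d|² = 265;  R = 5+7 = 12,  c = 265−12² = 121
v_rel = (-8, -4),  |v_rel|² = 80;  v_rel·d = (-8)·(-11) + (-4)·(-12) = 136
80·t² − 272·t + 121 = 0  ⇒  m = 136² − 80·121 = 8816
m = 8816 > 0,  v_rel·d = 136 > 0  ⇒  inside

inside=yes margin=8816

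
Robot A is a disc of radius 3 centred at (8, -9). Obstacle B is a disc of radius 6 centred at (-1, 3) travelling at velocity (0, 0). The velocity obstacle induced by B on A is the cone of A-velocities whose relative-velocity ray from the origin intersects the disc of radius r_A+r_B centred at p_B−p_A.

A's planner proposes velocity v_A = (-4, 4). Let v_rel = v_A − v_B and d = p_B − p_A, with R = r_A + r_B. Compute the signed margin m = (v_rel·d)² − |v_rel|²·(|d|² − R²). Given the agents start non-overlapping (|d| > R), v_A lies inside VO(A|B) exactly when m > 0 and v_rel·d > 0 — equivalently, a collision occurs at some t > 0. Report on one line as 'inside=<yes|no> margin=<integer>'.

d = (-9, 12),  |d|² = 225;  R = 3+6 = 9,  c = 225−9² = 144
v_rel = (-4, 4),  |v_rel|² = 32;  v_rel·d = (-4)·(-9) + (4)·(12) = 84
32·t² − 168·t + 144 = 0  ⇒  m = 84² − 32·144 = 2448
m = 2448 > 0,  v_rel·d = 84 > 0  ⇒  inside

inside=yes margin=2448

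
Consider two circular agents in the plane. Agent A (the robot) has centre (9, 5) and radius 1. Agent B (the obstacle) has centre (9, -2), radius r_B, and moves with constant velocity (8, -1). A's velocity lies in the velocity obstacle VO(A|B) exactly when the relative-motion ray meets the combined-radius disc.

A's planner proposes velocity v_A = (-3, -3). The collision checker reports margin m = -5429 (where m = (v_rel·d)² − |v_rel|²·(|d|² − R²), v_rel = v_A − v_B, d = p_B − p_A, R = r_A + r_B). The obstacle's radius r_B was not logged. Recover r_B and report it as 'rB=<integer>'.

m = -5429
d = (0, -7);  v_rel = (-11, -2),  |v_rel|² = 125
v_rel×d = (-11)·(-7) − (-2)·(0) = 77
since m = R²·125 − 77²:  R² = (5929 + -5429) / 125 = 4
R = √4 = 2  ⇒  r_B = 2 − 1 = 1

rB=1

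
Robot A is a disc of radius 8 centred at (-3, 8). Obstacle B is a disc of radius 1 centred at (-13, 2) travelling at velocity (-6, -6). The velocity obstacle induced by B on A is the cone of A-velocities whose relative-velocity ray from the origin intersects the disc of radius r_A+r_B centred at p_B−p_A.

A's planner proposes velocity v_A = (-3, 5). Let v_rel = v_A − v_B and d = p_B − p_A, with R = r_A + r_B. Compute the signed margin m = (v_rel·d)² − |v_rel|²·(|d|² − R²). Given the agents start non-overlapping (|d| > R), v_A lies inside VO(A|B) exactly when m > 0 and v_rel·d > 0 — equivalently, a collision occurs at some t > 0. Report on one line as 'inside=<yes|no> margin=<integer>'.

d = (-10, -6),  |d|² = 136;  R = 8+1 = 9,  c = 136−9² = 55
v_rel = (3, 11),  |v_rel|² = 130;  v_rel·d = (3)·(-10) + (11)·(-6) = -96
130·t² + 192·t + 55 = 0  ⇒  m = (-96)² − 130·55 = 2066
m = 2066 > 0,  v_rel·d = -96 < 0  ⇒  outside

inside=no margin=2066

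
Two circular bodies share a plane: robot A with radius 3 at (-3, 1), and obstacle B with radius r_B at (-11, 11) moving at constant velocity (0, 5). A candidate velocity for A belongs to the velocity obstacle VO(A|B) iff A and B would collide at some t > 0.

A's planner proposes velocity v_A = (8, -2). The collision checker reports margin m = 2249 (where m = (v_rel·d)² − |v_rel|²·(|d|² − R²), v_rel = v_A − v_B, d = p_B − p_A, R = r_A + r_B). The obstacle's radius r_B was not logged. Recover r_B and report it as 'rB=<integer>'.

m = 2249
d = (-8, 10);  v_rel = (8, -7),  |v_rel|² = 113
v_rel×d = (8)·(10) − (-7)·(-8) = 24
since m = R²·113 − 24²:  R² = (576 + 2249) / 113 = 25
R = √25 = 5  ⇒  r_B = 5 − 3 = 2

rB=2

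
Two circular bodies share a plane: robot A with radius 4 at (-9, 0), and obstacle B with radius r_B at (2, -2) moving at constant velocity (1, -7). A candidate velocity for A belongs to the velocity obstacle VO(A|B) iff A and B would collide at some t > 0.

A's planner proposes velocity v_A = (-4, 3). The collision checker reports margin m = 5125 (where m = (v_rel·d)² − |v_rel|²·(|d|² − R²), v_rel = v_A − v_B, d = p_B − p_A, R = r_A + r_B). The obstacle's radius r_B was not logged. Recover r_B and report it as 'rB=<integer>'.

m = 5125
d = (11, -2);  v_rel = (-5, 10),  |v_rel|² = 125
v_rel×d = (-5)·(-2) − (10)·(11) = -100
since m = R²·125 − (-100)²:  R² = (10000 + 5125) / 125 = 121
R = √121 = 11  ⇒  r_B = 11 − 4 = 7

rB=7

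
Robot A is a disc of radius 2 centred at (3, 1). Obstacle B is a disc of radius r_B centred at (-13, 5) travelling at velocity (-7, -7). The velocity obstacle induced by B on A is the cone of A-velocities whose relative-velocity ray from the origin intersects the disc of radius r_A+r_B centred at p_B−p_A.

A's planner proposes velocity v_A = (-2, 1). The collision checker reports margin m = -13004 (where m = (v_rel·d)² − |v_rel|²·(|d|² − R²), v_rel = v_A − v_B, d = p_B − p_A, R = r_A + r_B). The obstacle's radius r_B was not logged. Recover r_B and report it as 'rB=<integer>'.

m = -13004
d = (-16, 4);  v_rel = (5, 8),  |v_rel|² = 89
v_rel×d = (5)·(4) − (8)·(-16) = 148
since m = R²·89 − 148²:  R² = (21904 + -13004) / 89 = 100
R = √100 = 10  ⇒  r_B = 10 − 2 = 8

rB=8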